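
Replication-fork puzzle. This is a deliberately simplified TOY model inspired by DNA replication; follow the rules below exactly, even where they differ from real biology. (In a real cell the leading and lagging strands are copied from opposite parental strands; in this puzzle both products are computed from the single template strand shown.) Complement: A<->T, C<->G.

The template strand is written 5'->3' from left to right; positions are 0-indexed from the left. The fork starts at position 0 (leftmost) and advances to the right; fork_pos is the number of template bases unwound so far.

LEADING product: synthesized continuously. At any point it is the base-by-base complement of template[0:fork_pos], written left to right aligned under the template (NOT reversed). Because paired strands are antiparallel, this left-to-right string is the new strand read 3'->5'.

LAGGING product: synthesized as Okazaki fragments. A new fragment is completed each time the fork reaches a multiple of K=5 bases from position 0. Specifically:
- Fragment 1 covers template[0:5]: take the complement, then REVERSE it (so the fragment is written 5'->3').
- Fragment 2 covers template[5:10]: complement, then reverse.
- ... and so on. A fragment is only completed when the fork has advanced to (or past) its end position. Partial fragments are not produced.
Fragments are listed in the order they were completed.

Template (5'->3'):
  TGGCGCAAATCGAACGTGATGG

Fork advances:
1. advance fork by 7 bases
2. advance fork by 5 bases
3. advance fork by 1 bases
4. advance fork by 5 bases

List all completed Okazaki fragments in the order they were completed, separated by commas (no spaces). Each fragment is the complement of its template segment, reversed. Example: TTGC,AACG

Step 1: advance 7 -> fork_pos = 0 + 7 = 7. Reached multiple(s) of 5: 5 -> fragment 1 completed (1 total).
Step 2: advance 5 -> fork_pos = 7 + 5 = 12. Reached multiple(s) of 5: 10 -> fragment 2 completed (2 total).
Step 3: advance 1 -> fork_pos = 12 + 1 = 13. Next multiple of 5 is 15 (not reached); still 2 fragment(s).
Step 4: advance 5 -> fork_pos = 13 + 5 = 18. Reached multiple(s) of 5: 15 -> fragment 3 completed (3 total).
Final fork_pos = 18, so 3 fragment(s) are complete. Build each: template segment -> complement -> reverse.
Fragment 1: template[0:5] = TGGCG -> complement ACCGC -> reversed CGCCA
Fragment 2: template[5:10] = CAAAT -> complement GTTTA -> reversed ATTTG
Fragment 3: template[10:15] = CGAAC -> complement GCTTG -> reversed GTTCG

Answer: CGCCA,ATTTG,GTTCG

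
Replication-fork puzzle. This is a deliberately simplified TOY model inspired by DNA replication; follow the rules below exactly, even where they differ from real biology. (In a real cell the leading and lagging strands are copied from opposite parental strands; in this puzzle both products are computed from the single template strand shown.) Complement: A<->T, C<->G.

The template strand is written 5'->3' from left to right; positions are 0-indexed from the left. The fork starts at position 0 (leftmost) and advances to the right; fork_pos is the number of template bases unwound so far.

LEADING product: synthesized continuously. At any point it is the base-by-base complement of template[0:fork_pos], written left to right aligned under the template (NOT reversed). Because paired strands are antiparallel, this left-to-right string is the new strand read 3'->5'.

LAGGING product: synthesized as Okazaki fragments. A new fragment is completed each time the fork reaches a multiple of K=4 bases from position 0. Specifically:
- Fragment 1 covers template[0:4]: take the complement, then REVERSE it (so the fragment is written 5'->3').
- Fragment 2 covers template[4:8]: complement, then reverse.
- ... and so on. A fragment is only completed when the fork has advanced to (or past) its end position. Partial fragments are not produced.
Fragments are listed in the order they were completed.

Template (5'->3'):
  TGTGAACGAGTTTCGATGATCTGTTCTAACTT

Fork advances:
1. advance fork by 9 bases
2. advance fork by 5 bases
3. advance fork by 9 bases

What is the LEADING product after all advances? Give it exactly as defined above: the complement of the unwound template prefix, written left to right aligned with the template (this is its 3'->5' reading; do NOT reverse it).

Step 1: advance 9 -> fork_pos = 0 + 9 = 9.
Step 2: advance 5 -> fork_pos = 9 + 5 = 14.
Step 3: advance 9 -> fork_pos = 14 + 9 = 23.
Unwound prefix: template[0:23] = TGTGAACGAGTTTCGATGATCTG
Complement it base by base (A<->T, C<->G), keeping left-to-right order:
  [0:5] TGTGA -> ACACT
  [5:10] ACGAG -> TGCTC
  [10:15] TTTCG -> AAAGC
  [15:20] ATGAT -> TACTA
  [20:23] CTG -> GAC
Concatenate: ACACTTGCTCAAAGCTACTAGAC (length 23; written aligned with the template, i.e. 3'->5').

Answer: ACACTTGCTCAAAGCTACTAGAC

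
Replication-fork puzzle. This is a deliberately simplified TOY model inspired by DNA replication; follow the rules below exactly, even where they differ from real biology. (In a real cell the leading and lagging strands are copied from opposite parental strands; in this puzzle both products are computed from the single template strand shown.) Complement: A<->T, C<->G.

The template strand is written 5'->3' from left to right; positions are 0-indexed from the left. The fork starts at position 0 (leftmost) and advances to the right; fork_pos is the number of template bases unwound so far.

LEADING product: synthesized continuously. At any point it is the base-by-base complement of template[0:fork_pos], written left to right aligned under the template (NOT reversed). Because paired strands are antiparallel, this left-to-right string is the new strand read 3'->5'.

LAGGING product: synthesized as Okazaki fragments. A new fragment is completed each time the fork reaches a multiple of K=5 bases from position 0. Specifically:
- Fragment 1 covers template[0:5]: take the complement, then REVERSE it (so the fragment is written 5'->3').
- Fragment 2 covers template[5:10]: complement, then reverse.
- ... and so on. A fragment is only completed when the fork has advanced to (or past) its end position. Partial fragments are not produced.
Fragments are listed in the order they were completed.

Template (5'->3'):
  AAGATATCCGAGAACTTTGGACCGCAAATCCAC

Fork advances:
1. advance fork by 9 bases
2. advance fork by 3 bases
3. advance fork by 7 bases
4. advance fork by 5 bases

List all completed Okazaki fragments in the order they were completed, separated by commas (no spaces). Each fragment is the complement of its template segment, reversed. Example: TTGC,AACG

Step 1: advance 9 -> fork_pos = 0 + 9 = 9. Reached multiple(s) of 5: 5 -> fragment 1 completed (1 total).
Step 2: advance 3 -> fork_pos = 9 + 3 = 12. Reached multiple(s) of 5: 10 -> fragment 2 completed (2 total).
Step 3: advance 7 -> fork_pos = 12 + 7 = 19. Reached multiple(s) of 5: 15 -> fragment 3 completed (3 total).
Step 4: advance 5 -> fork_pos = 19 + 5 = 24. Reached multiple(s) of 5: 20 -> fragment 4 completed (4 total).
Final fork_pos = 24, so 4 fragment(s) are complete. Build each: template segment -> complement -> reverse.
Fragment 1: template[0:5] = AAGAT -> complement TTCTA -> reversed ATCTT
Fragment 2: template[5:10] = ATCCG -> complement TAGGC -> reversed CGGAT
Fragment 3: template[10:15] = AGAAC -> complement TCTTG -> reversed GTTCT
Fragment 4: template[15:20] = TTTGG -> complement AAACC -> reversed CCAAA

Answer: ATCTT,CGGAT,GTTCT,CCAAA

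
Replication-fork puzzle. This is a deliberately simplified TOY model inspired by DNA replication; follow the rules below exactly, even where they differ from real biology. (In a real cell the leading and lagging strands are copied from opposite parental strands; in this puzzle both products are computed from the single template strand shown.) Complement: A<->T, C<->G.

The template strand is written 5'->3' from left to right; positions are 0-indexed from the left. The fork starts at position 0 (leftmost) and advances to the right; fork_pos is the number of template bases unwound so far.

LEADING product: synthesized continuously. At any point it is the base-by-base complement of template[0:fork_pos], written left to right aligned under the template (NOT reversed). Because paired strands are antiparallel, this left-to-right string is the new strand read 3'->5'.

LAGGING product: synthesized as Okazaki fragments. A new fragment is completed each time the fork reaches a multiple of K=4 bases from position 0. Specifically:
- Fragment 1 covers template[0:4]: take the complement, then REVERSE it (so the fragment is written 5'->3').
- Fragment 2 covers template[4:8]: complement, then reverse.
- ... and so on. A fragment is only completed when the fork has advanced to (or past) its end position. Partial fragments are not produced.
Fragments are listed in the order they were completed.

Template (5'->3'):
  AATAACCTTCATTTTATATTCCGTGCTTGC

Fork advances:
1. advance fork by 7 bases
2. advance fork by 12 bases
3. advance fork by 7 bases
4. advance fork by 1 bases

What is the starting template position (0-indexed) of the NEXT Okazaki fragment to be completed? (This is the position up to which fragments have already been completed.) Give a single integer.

Step 1: advance 7 -> fork_pos = 0 + 7 = 7. Reached multiple(s) of 4: 4 -> fragment 1 completed (1 total).
Step 2: advance 12 -> fork_pos = 7 + 12 = 19. Reached multiple(s) of 4: 8, 12, 16 -> fragments 2-4 completed (4 total).
Step 3: advance 7 -> fork_pos = 19 + 7 = 26. Reached multiple(s) of 4: 20, 24 -> fragments 5-6 completed (6 total).
Step 4: advance 1 -> fork_pos = 26 + 1 = 27. Next multiple of 4 is 28 (not reached); still 6 fragment(s).
6 fragment(s) completed, covering template[0:24] (6 x 4 = 24). The next fragment, fragment 7, covers template[24:28], so it starts at position 24.

Answer: 24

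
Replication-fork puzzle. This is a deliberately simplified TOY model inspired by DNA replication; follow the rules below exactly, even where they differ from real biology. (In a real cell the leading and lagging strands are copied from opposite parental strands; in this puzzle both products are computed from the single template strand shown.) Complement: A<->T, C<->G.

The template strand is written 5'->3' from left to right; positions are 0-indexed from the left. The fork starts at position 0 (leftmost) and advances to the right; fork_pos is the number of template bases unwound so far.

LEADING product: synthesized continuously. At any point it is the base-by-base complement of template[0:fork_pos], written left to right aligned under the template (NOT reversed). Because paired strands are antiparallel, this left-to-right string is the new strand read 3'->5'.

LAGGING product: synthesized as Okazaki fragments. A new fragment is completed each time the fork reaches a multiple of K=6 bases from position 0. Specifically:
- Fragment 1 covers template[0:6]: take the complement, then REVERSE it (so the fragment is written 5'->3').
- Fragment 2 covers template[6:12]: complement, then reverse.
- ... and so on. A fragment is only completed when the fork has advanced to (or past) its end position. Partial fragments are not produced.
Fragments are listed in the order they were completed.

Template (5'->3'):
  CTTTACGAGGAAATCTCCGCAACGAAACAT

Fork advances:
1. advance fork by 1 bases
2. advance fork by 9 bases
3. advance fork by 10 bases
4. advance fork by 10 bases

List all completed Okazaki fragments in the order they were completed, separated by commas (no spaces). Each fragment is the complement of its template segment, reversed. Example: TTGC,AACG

Step 1: advance 1 -> fork_pos = 0 + 1 = 1. Next multiple of 6 is 6 (not reached); still 0 fragment(s).
Step 2: advance 9 -> fork_pos = 1 + 9 = 10. Reached multiple(s) of 6: 6 -> fragment 1 completed (1 total).
Step 3: advance 10 -> fork_pos = 10 + 10 = 20. Reached multiple(s) of 6: 12, 18 -> fragments 2-3 completed (3 total).
Step 4: advance 10 -> fork_pos = 20 + 10 = 30. Reached multiple(s) of 6: 24, 30 -> fragments 4-5 completed (5 total).
Final fork_pos = 30, so 5 fragment(s) are complete. Build each: template segment -> complement -> reverse.
Fragment 1: template[0:6] = CTTTAC -> complement GAAATG -> reversed GTAAAG
Fragment 2: template[6:12] = GAGGAA -> complement CTCCTT -> reversed TTCCTC
Fragment 3: template[12:18] = ATCTCC -> complement TAGAGG -> reversed GGAGAT
Fragment 4: template[18:24] = GCAACG -> complement CGTTGC -> reversed CGTTGC
Fragment 5: template[24:30] = AAACAT -> complement TTTGTA -> reversed ATGTTT

Answer: GTAAAG,TTCCTC,GGAGAT,CGTTGC,ATGTTT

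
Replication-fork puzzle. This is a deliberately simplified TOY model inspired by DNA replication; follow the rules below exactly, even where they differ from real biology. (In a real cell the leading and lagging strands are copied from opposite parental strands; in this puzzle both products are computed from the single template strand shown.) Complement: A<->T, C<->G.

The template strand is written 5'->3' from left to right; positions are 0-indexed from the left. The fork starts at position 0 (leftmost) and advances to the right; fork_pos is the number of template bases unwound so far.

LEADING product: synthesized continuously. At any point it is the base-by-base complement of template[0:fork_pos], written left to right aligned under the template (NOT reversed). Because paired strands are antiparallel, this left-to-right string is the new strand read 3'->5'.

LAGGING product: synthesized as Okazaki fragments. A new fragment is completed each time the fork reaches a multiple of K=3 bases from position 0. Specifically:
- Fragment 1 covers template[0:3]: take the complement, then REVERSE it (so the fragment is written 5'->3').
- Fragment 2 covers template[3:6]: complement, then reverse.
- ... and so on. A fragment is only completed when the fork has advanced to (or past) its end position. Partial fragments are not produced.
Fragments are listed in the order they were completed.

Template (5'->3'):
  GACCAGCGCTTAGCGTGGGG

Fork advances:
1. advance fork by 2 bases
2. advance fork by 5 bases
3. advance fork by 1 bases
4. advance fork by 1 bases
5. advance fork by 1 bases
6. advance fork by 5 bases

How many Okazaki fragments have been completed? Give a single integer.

Step 1: advance 2 -> fork_pos = 0 + 2 = 2. Next multiple of 3 is 3 (not reached); still 0 fragment(s).
Step 2: advance 5 -> fork_pos = 2 + 5 = 7. Reached multiple(s) of 3: 3, 6 -> fragments 1-2 completed (2 total).
Step 3: advance 1 -> fork_pos = 7 + 1 = 8. Next multiple of 3 is 9 (not reached); still 2 fragment(s).
Step 4: advance 1 -> fork_pos = 8 + 1 = 9. Reached multiple(s) of 3: 9 -> fragment 3 completed (3 total).
Step 5: advance 1 -> fork_pos = 9 + 1 = 10. Next multiple of 3 is 12 (not reached); still 3 fragment(s).
Step 6: advance 5 -> fork_pos = 10 + 5 = 15. Reached multiple(s) of 3: 12, 15 -> fragments 4-5 completed (5 total).
Check: final fork_pos = 15; the multiples of 3 that are <= 15 are 3..15 -> 15 // 3 = 5 completed fragment(s).

Answer: 5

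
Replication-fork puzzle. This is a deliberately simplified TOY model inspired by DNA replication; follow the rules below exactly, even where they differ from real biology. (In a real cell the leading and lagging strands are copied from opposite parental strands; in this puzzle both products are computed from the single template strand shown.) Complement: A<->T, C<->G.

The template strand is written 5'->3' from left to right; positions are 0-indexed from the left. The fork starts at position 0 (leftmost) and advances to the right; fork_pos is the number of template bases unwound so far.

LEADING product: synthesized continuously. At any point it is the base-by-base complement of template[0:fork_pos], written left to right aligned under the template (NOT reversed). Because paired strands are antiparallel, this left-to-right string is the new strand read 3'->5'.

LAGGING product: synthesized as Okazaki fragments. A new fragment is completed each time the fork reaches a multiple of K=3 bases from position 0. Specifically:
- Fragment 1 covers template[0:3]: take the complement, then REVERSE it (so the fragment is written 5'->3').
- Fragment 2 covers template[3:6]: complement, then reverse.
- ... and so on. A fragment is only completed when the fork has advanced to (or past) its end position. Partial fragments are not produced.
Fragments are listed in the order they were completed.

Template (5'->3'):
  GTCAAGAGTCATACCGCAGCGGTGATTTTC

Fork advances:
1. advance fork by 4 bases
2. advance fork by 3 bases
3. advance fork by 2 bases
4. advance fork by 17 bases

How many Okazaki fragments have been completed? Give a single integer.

Step 1: advance 4 -> fork_pos = 0 + 4 = 4. Reached multiple(s) of 3: 3 -> fragment 1 completed (1 total).
Step 2: advance 3 -> fork_pos = 4 + 3 = 7. Reached multiple(s) of 3: 6 -> fragment 2 completed (2 total).
Step 3: advance 2 -> fork_pos = 7 + 2 = 9. Reached multiple(s) of 3: 9 -> fragment 3 completed (3 total).
Step 4: advance 17 -> fork_pos = 9 + 17 = 26. Reached multiple(s) of 3: 12, 15, 18, 21, 24 -> fragments 4-8 completed (8 total).
Check: final fork_pos = 26; the multiples of 3 that are <= 26 are 3..24 -> 26 // 3 = 8 completed fragment(s).

Answer: 8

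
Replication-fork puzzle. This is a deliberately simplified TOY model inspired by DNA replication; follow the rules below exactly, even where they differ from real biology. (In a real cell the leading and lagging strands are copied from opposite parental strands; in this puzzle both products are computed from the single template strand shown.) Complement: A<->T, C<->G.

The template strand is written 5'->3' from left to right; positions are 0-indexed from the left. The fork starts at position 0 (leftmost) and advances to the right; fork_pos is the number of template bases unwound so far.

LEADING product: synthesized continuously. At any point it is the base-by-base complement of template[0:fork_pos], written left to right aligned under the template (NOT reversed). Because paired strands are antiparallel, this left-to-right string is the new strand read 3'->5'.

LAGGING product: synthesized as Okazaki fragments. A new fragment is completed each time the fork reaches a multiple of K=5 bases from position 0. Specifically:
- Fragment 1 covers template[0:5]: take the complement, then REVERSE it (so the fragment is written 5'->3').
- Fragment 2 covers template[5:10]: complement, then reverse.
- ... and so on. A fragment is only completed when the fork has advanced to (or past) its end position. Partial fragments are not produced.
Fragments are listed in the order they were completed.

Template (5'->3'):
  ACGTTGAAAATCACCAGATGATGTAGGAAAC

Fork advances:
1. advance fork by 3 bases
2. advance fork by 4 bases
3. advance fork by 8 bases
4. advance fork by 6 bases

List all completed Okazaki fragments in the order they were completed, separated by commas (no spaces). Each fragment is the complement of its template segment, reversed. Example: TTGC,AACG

Answer: AACGT,TTTTC,GGTGA,CATCT

Derivation:
Step 1: advance 3 -> fork_pos = 0 + 3 = 3. Next multiple of 5 is 5 (not reached); still 0 fragment(s).
Step 2: advance 4 -> fork_pos = 3 + 4 = 7. Reached multiple(s) of 5: 5 -> fragment 1 completed (1 total).
Step 3: advance 8 -> fork_pos = 7 + 8 = 15. Reached multiple(s) of 5: 10, 15 -> fragments 2-3 completed (3 total).
Step 4: advance 6 -> fork_pos = 15 + 6 = 21. Reached multiple(s) of 5: 20 -> fragment 4 completed (4 total).
Final fork_pos = 21, so 4 fragment(s) are complete. Build each: template segment -> complement -> reverse.
Fragment 1: template[0:5] = ACGTT -> complement TGCAA -> reversed AACGT
Fragment 2: template[5:10] = GAAAA -> complement CTTTT -> reversed TTTTC
Fragment 3: template[10:15] = TCACC -> complement AGTGG -> reversed GGTGA
Fragment 4: template[15:20] = AGATG -> complement TCTAC -> reversed CATCT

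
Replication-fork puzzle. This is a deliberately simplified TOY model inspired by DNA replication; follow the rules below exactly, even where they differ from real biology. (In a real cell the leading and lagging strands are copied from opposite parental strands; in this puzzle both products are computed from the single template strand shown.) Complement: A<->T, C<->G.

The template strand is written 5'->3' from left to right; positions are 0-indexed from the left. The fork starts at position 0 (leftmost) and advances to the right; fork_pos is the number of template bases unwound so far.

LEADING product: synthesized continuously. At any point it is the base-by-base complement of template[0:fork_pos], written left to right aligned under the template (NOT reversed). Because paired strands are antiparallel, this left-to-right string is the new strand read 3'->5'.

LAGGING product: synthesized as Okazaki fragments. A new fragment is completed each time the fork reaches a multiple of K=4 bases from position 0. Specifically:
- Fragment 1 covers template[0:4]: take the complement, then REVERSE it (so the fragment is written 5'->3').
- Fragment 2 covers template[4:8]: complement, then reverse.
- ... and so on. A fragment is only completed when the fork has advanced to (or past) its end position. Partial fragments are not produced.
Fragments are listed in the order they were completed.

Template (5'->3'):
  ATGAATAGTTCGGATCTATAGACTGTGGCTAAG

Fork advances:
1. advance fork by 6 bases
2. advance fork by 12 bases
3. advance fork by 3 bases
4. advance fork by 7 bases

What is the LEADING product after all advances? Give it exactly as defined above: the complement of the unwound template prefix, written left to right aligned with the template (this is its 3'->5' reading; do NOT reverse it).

Step 1: advance 6 -> fork_pos = 0 + 6 = 6.
Step 2: advance 12 -> fork_pos = 6 + 12 = 18.
Step 3: advance 3 -> fork_pos = 18 + 3 = 21.
Step 4: advance 7 -> fork_pos = 21 + 7 = 28.
Unwound prefix: template[0:28] = ATGAATAGTTCGGATCTATAGACTGTGG
Complement it base by base (A<->T, C<->G), keeping left-to-right order:
  [0:5] ATGAA -> TACTT
  [5:10] TAGTT -> ATCAA
  [10:15] CGGAT -> GCCTA
  [15:20] CTATA -> GATAT
  [20:25] GACTG -> CTGAC
  [25:28] TGG -> ACC
Concatenate: TACTTATCAAGCCTAGATATCTGACACC (length 28; written aligned with the template, i.e. 3'->5').

Answer: TACTTATCAAGCCTAGATATCTGACACC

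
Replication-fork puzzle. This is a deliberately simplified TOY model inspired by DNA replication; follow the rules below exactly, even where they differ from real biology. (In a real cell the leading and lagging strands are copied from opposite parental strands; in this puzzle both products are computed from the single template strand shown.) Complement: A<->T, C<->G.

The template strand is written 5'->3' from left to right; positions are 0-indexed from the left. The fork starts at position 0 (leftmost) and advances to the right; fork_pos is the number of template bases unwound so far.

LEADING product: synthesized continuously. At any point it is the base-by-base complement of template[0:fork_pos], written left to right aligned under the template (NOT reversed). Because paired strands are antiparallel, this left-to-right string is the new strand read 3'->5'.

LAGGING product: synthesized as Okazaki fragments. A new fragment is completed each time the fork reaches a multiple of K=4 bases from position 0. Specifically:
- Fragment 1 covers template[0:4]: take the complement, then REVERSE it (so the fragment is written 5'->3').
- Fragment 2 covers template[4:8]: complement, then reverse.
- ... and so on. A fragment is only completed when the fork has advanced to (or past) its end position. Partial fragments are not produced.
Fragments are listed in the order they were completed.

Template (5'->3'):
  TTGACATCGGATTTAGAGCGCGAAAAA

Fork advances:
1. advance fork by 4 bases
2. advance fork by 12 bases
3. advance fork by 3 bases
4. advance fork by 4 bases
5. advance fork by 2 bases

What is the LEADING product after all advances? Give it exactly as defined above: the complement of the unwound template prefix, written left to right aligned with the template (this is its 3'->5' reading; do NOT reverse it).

Answer: AACTGTAGCCTAAATCTCGCGCTTT

Derivation:
Step 1: advance 4 -> fork_pos = 0 + 4 = 4.
Step 2: advance 12 -> fork_pos = 4 + 12 = 16.
Step 3: advance 3 -> fork_pos = 16 + 3 = 19.
Step 4: advance 4 -> fork_pos = 19 + 4 = 23.
Step 5: advance 2 -> fork_pos = 23 + 2 = 25.
Unwound prefix: template[0:25] = TTGACATCGGATTTAGAGCGCGAAA
Complement it base by base (A<->T, C<->G), keeping left-to-right order:
  [0:5] TTGAC -> AACTG
  [5:10] ATCGG -> TAGCC
  [10:15] ATTTA -> TAAAT
  [15:20] GAGCG -> CTCGC
  [20:25] CGAAA -> GCTTT
Concatenate: AACTGTAGCCTAAATCTCGCGCTTT (length 25; written aligned with the template, i.e. 3'->5').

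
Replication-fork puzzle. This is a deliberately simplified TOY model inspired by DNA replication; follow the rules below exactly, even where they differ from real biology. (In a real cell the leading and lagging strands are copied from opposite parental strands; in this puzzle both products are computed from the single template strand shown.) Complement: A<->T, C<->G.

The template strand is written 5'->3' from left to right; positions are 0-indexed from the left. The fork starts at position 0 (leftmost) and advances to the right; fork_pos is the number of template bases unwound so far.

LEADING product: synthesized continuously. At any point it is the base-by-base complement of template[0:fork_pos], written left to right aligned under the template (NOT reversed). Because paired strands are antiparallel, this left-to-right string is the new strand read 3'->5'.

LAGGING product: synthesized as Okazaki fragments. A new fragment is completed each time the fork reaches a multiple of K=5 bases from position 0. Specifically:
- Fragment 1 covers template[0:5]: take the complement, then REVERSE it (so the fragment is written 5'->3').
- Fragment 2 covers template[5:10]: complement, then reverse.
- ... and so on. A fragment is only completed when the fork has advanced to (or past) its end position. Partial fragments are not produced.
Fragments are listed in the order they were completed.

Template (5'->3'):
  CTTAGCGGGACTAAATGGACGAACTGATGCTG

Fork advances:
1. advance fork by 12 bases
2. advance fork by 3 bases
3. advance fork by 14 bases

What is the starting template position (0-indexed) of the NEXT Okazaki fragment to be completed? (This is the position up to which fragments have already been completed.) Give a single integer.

Answer: 25

Derivation:
Step 1: advance 12 -> fork_pos = 0 + 12 = 12. Reached multiple(s) of 5: 5, 10 -> fragments 1-2 completed (2 total).
Step 2: advance 3 -> fork_pos = 12 + 3 = 15. Reached multiple(s) of 5: 15 -> fragment 3 completed (3 total).
Step 3: advance 14 -> fork_pos = 15 + 14 = 29. Reached multiple(s) of 5: 20, 25 -> fragments 4-5 completed (5 total).
5 fragment(s) completed, covering template[0:25] (5 x 5 = 25). The next fragment, fragment 6, covers template[25:30], so it starts at position 25.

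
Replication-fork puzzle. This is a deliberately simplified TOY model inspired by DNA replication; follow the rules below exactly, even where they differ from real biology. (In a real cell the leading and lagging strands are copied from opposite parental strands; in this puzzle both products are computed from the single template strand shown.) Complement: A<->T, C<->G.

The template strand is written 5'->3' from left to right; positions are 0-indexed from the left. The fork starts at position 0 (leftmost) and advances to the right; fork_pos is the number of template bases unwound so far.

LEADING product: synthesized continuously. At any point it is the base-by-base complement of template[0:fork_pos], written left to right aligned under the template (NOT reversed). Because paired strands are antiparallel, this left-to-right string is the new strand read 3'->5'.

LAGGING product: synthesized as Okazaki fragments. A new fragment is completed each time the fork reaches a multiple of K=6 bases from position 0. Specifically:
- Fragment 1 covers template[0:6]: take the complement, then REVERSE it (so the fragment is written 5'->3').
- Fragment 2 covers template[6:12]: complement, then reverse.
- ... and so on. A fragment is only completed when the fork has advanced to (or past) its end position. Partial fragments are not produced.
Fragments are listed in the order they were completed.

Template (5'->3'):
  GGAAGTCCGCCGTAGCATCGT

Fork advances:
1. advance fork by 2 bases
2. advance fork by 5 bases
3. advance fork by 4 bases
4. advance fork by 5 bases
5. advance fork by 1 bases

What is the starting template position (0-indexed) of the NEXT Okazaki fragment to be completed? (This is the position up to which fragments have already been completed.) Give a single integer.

Step 1: advance 2 -> fork_pos = 0 + 2 = 2. Next multiple of 6 is 6 (not reached); still 0 fragment(s).
Step 2: advance 5 -> fork_pos = 2 + 5 = 7. Reached multiple(s) of 6: 6 -> fragment 1 completed (1 total).
Step 3: advance 4 -> fork_pos = 7 + 4 = 11. Next multiple of 6 is 12 (not reached); still 1 fragment(s).
Step 4: advance 5 -> fork_pos = 11 + 5 = 16. Reached multiple(s) of 6: 12 -> fragment 2 completed (2 total).
Step 5: advance 1 -> fork_pos = 16 + 1 = 17. Next multiple of 6 is 18 (not reached); still 2 fragment(s).
2 fragment(s) completed, covering template[0:12] (2 x 6 = 12). The next fragment, fragment 3, covers template[12:18], so it starts at position 12.

Answer: 12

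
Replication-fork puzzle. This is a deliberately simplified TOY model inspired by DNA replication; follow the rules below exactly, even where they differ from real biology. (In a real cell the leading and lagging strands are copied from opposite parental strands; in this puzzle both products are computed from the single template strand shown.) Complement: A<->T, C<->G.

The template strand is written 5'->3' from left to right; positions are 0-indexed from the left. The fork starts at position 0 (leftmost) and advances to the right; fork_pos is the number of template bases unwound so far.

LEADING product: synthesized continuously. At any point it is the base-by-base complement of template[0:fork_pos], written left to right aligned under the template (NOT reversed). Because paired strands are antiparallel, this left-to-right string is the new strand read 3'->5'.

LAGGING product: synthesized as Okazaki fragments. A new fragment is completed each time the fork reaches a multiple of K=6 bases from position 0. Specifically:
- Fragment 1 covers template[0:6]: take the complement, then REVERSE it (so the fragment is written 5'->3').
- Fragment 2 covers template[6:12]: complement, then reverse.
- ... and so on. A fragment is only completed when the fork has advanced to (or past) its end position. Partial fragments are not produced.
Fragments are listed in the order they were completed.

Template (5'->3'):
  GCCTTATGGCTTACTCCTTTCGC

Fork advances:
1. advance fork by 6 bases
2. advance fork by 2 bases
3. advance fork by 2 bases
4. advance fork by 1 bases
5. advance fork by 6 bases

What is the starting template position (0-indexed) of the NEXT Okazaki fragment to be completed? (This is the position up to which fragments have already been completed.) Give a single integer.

Answer: 12

Derivation:
Step 1: advance 6 -> fork_pos = 0 + 6 = 6. Reached multiple(s) of 6: 6 -> fragment 1 completed (1 total).
Step 2: advance 2 -> fork_pos = 6 + 2 = 8. Next multiple of 6 is 12 (not reached); still 1 fragment(s).
Step 3: advance 2 -> fork_pos = 8 + 2 = 10. Next multiple of 6 is 12 (not reached); still 1 fragment(s).
Step 4: advance 1 -> fork_pos = 10 + 1 = 11. Next multiple of 6 is 12 (not reached); still 1 fragment(s).
Step 5: advance 6 -> fork_pos = 11 + 6 = 17. Reached multiple(s) of 6: 12 -> fragment 2 completed (2 total).
2 fragment(s) completed, covering template[0:12] (2 x 6 = 12). The next fragment, fragment 3, covers template[12:18], so it starts at position 12.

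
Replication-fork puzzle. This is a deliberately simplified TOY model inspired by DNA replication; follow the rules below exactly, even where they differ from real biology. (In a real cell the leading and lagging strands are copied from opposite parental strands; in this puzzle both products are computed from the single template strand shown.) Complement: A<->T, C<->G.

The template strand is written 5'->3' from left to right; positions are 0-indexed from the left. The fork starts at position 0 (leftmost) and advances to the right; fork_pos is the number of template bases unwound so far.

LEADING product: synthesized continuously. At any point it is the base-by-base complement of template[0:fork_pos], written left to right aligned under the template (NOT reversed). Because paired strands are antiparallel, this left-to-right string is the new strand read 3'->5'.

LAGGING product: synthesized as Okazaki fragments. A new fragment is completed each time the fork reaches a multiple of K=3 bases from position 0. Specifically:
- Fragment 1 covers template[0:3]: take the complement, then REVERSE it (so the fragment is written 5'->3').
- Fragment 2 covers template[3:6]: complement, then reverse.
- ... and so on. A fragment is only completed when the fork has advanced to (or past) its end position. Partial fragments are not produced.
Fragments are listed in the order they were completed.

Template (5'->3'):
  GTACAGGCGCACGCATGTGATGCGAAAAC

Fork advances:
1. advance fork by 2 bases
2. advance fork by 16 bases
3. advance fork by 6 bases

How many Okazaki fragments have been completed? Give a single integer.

Answer: 8

Derivation:
Step 1: advance 2 -> fork_pos = 0 + 2 = 2. Next multiple of 3 is 3 (not reached); still 0 fragment(s).
Step 2: advance 16 -> fork_pos = 2 + 16 = 18. Reached multiple(s) of 3: 3, 6, 9, 12, 15, 18 -> fragments 1-6 completed (6 total).
Step 3: advance 6 -> fork_pos = 18 + 6 = 24. Reached multiple(s) of 3: 21, 24 -> fragments 7-8 completed (8 total).
Check: final fork_pos = 24; the multiples of 3 that are <= 24 are 3..24 -> 24 // 3 = 8 completed fragment(s).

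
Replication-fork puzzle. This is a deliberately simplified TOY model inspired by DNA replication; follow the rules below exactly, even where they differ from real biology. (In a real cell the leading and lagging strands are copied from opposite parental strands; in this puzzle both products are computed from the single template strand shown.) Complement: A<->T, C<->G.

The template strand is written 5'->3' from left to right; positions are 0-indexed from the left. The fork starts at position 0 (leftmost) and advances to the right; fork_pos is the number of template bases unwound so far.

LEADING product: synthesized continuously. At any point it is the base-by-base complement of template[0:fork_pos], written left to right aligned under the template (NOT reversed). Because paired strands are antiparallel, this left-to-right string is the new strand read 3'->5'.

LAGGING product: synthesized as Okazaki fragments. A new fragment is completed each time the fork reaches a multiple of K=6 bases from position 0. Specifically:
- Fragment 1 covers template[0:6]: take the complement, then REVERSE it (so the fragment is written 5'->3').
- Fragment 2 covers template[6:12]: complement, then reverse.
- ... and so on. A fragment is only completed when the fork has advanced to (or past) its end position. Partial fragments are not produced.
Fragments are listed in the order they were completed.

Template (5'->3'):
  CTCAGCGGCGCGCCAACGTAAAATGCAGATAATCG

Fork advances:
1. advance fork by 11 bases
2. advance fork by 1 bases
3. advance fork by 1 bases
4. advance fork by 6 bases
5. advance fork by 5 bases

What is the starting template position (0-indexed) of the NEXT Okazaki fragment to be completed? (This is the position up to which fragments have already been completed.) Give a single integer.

Step 1: advance 11 -> fork_pos = 0 + 11 = 11. Reached multiple(s) of 6: 6 -> fragment 1 completed (1 total).
Step 2: advance 1 -> fork_pos = 11 + 1 = 12. Reached multiple(s) of 6: 12 -> fragment 2 completed (2 total).
Step 3: advance 1 -> fork_pos = 12 + 1 = 13. Next multiple of 6 is 18 (not reached); still 2 fragment(s).
Step 4: advance 6 -> fork_pos = 13 + 6 = 19. Reached multiple(s) of 6: 18 -> fragment 3 completed (3 total).
Step 5: advance 5 -> fork_pos = 19 + 5 = 24. Reached multiple(s) of 6: 24 -> fragment 4 completed (4 total).
4 fragment(s) completed, covering template[0:24] (4 x 6 = 24). The next fragment, fragment 5, covers template[24:30], so it starts at position 24.

Answer: 24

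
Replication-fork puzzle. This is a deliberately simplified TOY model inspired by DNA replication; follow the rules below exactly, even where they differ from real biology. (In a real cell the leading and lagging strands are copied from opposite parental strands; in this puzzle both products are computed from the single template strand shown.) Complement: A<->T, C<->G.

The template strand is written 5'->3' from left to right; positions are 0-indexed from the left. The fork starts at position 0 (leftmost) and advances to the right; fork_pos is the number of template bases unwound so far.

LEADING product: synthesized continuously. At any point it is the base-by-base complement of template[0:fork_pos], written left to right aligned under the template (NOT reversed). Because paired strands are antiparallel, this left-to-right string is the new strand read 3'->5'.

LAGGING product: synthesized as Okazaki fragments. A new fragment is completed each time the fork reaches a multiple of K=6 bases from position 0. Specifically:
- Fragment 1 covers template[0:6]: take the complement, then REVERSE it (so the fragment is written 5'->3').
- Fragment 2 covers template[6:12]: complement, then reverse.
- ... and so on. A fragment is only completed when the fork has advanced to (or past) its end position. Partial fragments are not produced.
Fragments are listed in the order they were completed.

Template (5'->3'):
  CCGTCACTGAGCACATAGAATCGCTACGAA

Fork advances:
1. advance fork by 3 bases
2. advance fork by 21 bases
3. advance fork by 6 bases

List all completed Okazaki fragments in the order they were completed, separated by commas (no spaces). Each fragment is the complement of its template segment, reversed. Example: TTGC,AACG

Step 1: advance 3 -> fork_pos = 0 + 3 = 3. Next multiple of 6 is 6 (not reached); still 0 fragment(s).
Step 2: advance 21 -> fork_pos = 3 + 21 = 24. Reached multiple(s) of 6: 6, 12, 18, 24 -> fragments 1-4 completed (4 total).
Step 3: advance 6 -> fork_pos = 24 + 6 = 30. Reached multiple(s) of 6: 30 -> fragment 5 completed (5 total).
Final fork_pos = 30, so 5 fragment(s) are complete. Build each: template segment -> complement -> reverse.
Fragment 1: template[0:6] = CCGTCA -> complement GGCAGT -> reversed TGACGG
Fragment 2: template[6:12] = CTGAGC -> complement GACTCG -> reversed GCTCAG
Fragment 3: template[12:18] = ACATAG -> complement TGTATC -> reversed CTATGT
Fragment 4: template[18:24] = AATCGC -> complement TTAGCG -> reversed GCGATT
Fragment 5: template[24:30] = TACGAA -> complement ATGCTT -> reversed TTCGTA

Answer: TGACGG,GCTCAG,CTATGT,GCGATT,TTCGTA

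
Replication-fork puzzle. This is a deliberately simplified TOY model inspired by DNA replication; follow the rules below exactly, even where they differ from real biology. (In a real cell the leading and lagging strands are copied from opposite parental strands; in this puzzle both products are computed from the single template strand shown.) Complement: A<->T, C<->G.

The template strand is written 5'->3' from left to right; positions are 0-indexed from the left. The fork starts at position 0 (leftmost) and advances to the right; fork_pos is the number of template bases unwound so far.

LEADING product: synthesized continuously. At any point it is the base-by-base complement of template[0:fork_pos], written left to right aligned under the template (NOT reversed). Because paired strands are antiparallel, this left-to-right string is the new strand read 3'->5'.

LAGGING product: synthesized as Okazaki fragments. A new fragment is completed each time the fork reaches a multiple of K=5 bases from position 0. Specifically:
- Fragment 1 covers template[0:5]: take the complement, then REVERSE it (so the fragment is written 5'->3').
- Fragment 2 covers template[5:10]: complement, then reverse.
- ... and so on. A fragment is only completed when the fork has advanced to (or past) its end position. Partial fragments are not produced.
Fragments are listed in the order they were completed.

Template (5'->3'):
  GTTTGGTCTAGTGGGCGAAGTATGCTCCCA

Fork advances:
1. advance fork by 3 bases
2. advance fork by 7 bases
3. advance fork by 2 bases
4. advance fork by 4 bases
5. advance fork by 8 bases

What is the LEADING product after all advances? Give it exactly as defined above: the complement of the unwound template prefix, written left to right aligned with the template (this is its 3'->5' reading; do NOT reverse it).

Answer: CAAACCAGATCACCCGCTTCATAC

Derivation:
Step 1: advance 3 -> fork_pos = 0 + 3 = 3.
Step 2: advance 7 -> fork_pos = 3 + 7 = 10.
Step 3: advance 2 -> fork_pos = 10 + 2 = 12.
Step 4: advance 4 -> fork_pos = 12 + 4 = 16.
Step 5: advance 8 -> fork_pos = 16 + 8 = 24.
Unwound prefix: template[0:24] = GTTTGGTCTAGTGGGCGAAGTATG
Complement it base by base (A<->T, C<->G), keeping left-to-right order:
  [0:5] GTTTG -> CAAAC
  [5:10] GTCTA -> CAGAT
  [10:15] GTGGG -> CACCC
  [15:20] CGAAG -> GCTTC
  [20:24] TATG -> ATAC
Concatenate: CAAACCAGATCACCCGCTTCATAC (length 24; written aligned with the template, i.e. 3'->5').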